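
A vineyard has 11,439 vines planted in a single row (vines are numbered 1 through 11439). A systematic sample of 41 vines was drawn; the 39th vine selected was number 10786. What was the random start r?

184

k = 11439/41 = 279
r = 10786 − (39−1)×279 = 10786 − 10602 = 184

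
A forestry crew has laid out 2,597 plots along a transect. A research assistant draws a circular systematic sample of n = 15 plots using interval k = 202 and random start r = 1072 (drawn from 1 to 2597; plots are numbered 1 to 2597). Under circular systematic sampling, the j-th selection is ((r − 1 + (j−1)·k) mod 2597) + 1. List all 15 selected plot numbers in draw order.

Selection 1: 1072
Selection 2: 1072 + 202 = 1274
Selection 3: 1274 + 202 = 1476
Selection 4: 1476 + 202 = 1678
Selection 5: 1678 + 202 = 1880
Selection 6: 1880 + 202 = 2082
Selection 7: 2082 + 202 = 2284
Selection 8: 2284 + 202 = 2486
Selection 9: 2486 + 202 = 2688 → 2688 − 2597 = 91
Selection 10: 91 + 202 = 293
Selection 11: 293 + 202 = 495
Selection 12: 495 + 202 = 697
Selection 13: 697 + 202 = 899
Selection 14: 899 + 202 = 1101
Selection 15: 1101 + 202 = 1303

1072, 1274, 1476, 1678, 1880, 2082, 2284, 2486, 91, 293, 495, 697, 899, 1101, 1303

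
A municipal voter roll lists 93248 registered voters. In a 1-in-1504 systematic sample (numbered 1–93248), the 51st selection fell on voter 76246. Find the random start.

1046

k = 1504
r = 76246 − (51−1)×1504 = 76246 − 75200 = 1046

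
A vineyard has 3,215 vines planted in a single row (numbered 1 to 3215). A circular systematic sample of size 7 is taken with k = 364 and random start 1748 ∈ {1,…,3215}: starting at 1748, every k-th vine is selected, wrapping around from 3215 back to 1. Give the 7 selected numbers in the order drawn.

1748, 2112, 2476, 2840, 3204, 353, 717

Selection 1: 1748
Selection 2: 1748 + 364 = 2112
Selection 3: 2112 + 364 = 2476
Selection 4: 2476 + 364 = 2840
Selection 5: 2840 + 364 = 3204
Selection 6: 3204 + 364 = 3568 → 3568 − 3215 = 353
Selection 7: 353 + 364 = 717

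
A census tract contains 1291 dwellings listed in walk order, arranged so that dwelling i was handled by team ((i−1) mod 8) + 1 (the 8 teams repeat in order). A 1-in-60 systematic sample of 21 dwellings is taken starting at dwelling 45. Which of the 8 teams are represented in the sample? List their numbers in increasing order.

Consecutive selections differ by k = 60, so their team numbers differ by 60 mod 8 = 4.
gcd(60, 8) = 4, so the sample visits 8/4 = 2 distinct residues mod 8.
Start 45 is team 5; the teams hit are 1, 5.

1, 5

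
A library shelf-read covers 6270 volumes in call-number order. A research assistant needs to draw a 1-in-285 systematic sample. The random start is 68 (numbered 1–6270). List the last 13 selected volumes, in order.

10th selection = 68 + 9×285 = 2633
11th: 2633 + 285 = 2918
12th: 2918 + 285 = 3203
13th: 3203 + 285 = 3488
14th: 3488 + 285 = 3773
15th: 3773 + 285 = 4058
16th: 4058 + 285 = 4343
17th: 4343 + 285 = 4628
18th: 4628 + 285 = 4913
19th: 4913 + 285 = 5198
20th: 5198 + 285 = 5483
21st: 5483 + 285 = 5768
22nd: 5768 + 285 = 6053

2633, 2918, 3203, 3488, 3773, 4058, 4343, 4628, 4913, 5198, 5483, 5768, 6053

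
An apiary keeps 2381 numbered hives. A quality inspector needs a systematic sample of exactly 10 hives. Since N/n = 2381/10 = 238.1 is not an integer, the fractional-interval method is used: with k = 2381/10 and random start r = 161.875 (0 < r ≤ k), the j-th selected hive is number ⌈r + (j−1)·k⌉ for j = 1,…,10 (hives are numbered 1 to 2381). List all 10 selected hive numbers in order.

j=1: r + 0k = 161.875 → ⌈·⌉ = 162
j=2: r + 1k = 399.975 → ⌈·⌉ = 400
j=3: r + 2k = 638.075 → ⌈·⌉ = 639
j=4: r + 3k = 876.175 → ⌈·⌉ = 877
j=5: r + 4k = 1114.275 → ⌈·⌉ = 1115
j=6: r + 5k = 1352.375 → ⌈·⌉ = 1353
j=7: r + 6k = 1590.475 → ⌈·⌉ = 1591
j=8: r + 7k = 1828.575 → ⌈·⌉ = 1829
j=9: r + 8k = 2066.675 → ⌈·⌉ = 2067
j=10: r + 9k = 2304.775 → ⌈·⌉ = 2305

162, 400, 639, 877, 1115, 1353, 1591, 1829, 2067, 2305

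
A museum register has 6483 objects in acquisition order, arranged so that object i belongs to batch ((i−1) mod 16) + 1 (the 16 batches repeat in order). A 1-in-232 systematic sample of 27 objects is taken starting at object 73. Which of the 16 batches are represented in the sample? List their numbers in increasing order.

Consecutive selections differ by k = 232, so their batch numbers differ by 232 mod 16 = 8.
gcd(232, 16) = 8, so the sample visits 16/8 = 2 distinct residues mod 16.
Start 73 is batch 9; the batches hit are 1, 9.

1, 9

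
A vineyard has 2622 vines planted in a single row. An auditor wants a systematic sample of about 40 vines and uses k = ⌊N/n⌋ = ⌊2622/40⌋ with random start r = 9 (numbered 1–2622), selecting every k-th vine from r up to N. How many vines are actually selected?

k = ⌊2622/40⌋ = 65
Achieved size = ⌊(2622 − 9)/65⌋ + 1 = ⌊2613/65⌋ + 1 = 40 + 1 = 41
(last selection: 9 + 40×65 = 2609 ≤ 2622; next would be 2674 > 2622)

41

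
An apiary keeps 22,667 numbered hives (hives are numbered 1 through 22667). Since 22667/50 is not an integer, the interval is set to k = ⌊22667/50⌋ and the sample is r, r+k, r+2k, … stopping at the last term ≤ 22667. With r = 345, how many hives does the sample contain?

k = ⌊22667/50⌋ = 453
Achieved size = ⌊(22667 − 345)/453⌋ + 1 = ⌊22322/453⌋ + 1 = 49 + 1 = 50
(last selection: 345 + 49×453 = 22542 ≤ 22667; next would be 22995 > 22667)

50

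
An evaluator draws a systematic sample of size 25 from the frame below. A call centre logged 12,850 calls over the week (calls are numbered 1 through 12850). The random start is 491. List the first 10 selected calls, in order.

491, 1005, 1519, 2033, 2547, 3061, 3575, 4089, 4603, 5117

k = N/n = 12850/25 = 514
call 1: 491
call 2: 491 + 514 = 1005
call 3: 1005 + 514 = 1519
call 4: 1519 + 514 = 2033
call 5: 2033 + 514 = 2547
call 6: 2547 + 514 = 3061
call 7: 3061 + 514 = 3575
call 8: 3575 + 514 = 4089
call 9: 4089 + 514 = 4603
call 10: 4603 + 514 = 5117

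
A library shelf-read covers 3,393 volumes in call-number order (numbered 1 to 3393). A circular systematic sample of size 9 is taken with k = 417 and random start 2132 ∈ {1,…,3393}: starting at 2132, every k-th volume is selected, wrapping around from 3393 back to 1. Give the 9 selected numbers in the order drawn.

Selection 1: 2132
Selection 2: 2132 + 417 = 2549
Selection 3: 2549 + 417 = 2966
Selection 4: 2966 + 417 = 3383
Selection 5: 3383 + 417 = 3800 → 3800 − 3393 = 407
Selection 6: 407 + 417 = 824
Selection 7: 824 + 417 = 1241
Selection 8: 1241 + 417 = 1658
Selection 9: 1658 + 417 = 2075

2132, 2549, 2966, 3383, 407, 824, 1241, 1658, 2075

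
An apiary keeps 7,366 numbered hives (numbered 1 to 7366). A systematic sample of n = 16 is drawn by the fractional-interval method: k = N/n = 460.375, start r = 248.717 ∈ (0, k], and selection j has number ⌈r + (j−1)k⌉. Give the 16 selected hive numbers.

249, 710, 1170, 1630, 2091, 2551, 3011, 3472, 3932, 4393, 4853, 5313, 5774, 6234, 6694, 7155

j=1: r + 0k = 248.717 → ⌈·⌉ = 249
j=2: r + 1k = 709.092 → ⌈·⌉ = 710
j=3: r + 2k = 1169.467 → ⌈·⌉ = 1170
j=4: r + 3k = 1629.842 → ⌈·⌉ = 1630
j=5: r + 4k = 2090.217 → ⌈·⌉ = 2091
j=6: r + 5k = 2550.592 → ⌈·⌉ = 2551
j=7: r + 6k = 3010.967 → ⌈·⌉ = 3011
j=8: r + 7k = 3471.342 → ⌈·⌉ = 3472
j=9: r + 8k = 3931.717 → ⌈·⌉ = 3932
j=10: r + 9k = 4392.092 → ⌈·⌉ = 4393
j=11: r + 10k = 4852.467 → ⌈·⌉ = 4853
j=12: r + 11k = 5312.842 → ⌈·⌉ = 5313
j=13: r + 12k = 5773.217 → ⌈·⌉ = 5774
j=14: r + 13k = 6233.592 → ⌈·⌉ = 6234
j=15: r + 14k = 6693.967 → ⌈·⌉ = 6694
j=16: r + 15k = 7154.342 → ⌈·⌉ = 7155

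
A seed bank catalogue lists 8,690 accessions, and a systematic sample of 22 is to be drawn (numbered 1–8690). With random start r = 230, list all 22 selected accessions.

230, 625, 1020, 1415, 1810, 2205, 2600, 2995, 3390, 3785, 4180, 4575, 4970, 5365, 5760, 6155, 6550, 6945, 7340, 7735, 8130, 8525

k = N/n = 8690/22 = 395
accession 1: 230
accession 2: 230 + 395 = 625
accession 3: 625 + 395 = 1020
accession 4: 1020 + 395 = 1415
accession 5: 1415 + 395 = 1810
accession 6: 1810 + 395 = 2205
accession 7: 2205 + 395 = 2600
accession 8: 2600 + 395 = 2995
accession 9: 2995 + 395 = 3390
accession 10: 3390 + 395 = 3785
accession 11: 3785 + 395 = 4180
accession 12: 4180 + 395 = 4575
accession 13: 4575 + 395 = 4970
accession 14: 4970 + 395 = 5365
accession 15: 5365 + 395 = 5760
accession 16: 5760 + 395 = 6155
accession 17: 6155 + 395 = 6550
accession 18: 6550 + 395 = 6945
accession 19: 6945 + 395 = 7340
accession 20: 7340 + 395 = 7735
accession 21: 7735 + 395 = 8130
accession 22: 8130 + 395 = 8525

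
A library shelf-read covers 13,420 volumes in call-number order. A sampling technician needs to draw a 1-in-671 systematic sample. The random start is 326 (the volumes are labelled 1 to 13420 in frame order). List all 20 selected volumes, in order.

326, 997, 1668, 2339, 3010, 3681, 4352, 5023, 5694, 6365, 7036, 7707, 8378, 9049, 9720, 10391, 11062, 11733, 12404, 13075

volume 1: 326
volume 2: 326 + 671 = 997
volume 3: 997 + 671 = 1668
volume 4: 1668 + 671 = 2339
volume 5: 2339 + 671 = 3010
volume 6: 3010 + 671 = 3681
volume 7: 3681 + 671 = 4352
volume 8: 4352 + 671 = 5023
volume 9: 5023 + 671 = 5694
volume 10: 5694 + 671 = 6365
volume 11: 6365 + 671 = 7036
volume 12: 7036 + 671 = 7707
volume 13: 7707 + 671 = 8378
volume 14: 8378 + 671 = 9049
volume 15: 9049 + 671 = 9720
volume 16: 9720 + 671 = 10391
volume 17: 10391 + 671 = 11062
volume 18: 11062 + 671 = 11733
volume 19: 11733 + 671 = 12404
volume 20: 12404 + 671 = 13075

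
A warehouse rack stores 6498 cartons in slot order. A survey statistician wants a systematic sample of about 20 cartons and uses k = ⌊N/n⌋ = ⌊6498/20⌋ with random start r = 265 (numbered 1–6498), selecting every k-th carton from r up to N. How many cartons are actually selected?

20

k = ⌊6498/20⌋ = 324
Achieved size = ⌊(6498 − 265)/324⌋ + 1 = ⌊6233/324⌋ + 1 = 19 + 1 = 20
(last selection: 265 + 19×324 = 6421 ≤ 6498; next would be 6745 > 6498)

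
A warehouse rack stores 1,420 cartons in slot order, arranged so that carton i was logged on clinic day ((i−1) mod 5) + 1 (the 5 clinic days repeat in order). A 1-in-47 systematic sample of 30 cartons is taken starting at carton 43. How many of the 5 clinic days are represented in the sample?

5

Consecutive selections differ by k = 47, so their clinic day numbers differ by 47 mod 5 = 2.
gcd(47, 5) = 1, so the sample visits 5/1 = 5 distinct residues mod 5.
Start 43 is clinic day 3; the clinic days hit are 1, 2, 3, 4, 5.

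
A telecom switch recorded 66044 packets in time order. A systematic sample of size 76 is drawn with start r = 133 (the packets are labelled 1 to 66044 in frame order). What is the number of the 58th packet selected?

49666

k = 66044/76 = 869
58th selection = r + (58−1)·k = 133 + 57×869 = 133 + 49533 = 49666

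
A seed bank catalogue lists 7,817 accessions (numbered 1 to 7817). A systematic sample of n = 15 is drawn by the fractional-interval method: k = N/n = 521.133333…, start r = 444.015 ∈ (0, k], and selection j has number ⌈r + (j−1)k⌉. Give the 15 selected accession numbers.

j=1: r + 0k = 444.015 → ⌈·⌉ = 445
j=2: r + 1k = 965.148333… → ⌈·⌉ = 966
j=3: r + 2k = 1486.281666… → ⌈·⌉ = 1487
j=4: r + 3k = 2007.415 → ⌈·⌉ = 2008
j=5: r + 4k = 2528.548333… → ⌈·⌉ = 2529
j=6: r + 5k = 3049.681666… → ⌈·⌉ = 3050
j=7: r + 6k = 3570.815 → ⌈·⌉ = 3571
j=8: r + 7k = 4091.948333… → ⌈·⌉ = 4092
j=9: r + 8k = 4613.081666… → ⌈·⌉ = 4614
j=10: r + 9k = 5134.215 → ⌈·⌉ = 5135
j=11: r + 10k = 5655.348333… → ⌈·⌉ = 5656
j=12: r + 11k = 6176.481666… → ⌈·⌉ = 6177
j=13: r + 12k = 6697.615 → ⌈·⌉ = 6698
j=14: r + 13k = 7218.748333… → ⌈·⌉ = 7219
j=15: r + 14k = 7739.881666… → ⌈·⌉ = 7740

445, 966, 1487, 2008, 2529, 3050, 3571, 4092, 4614, 5135, 5656, 6177, 6698, 7219, 7740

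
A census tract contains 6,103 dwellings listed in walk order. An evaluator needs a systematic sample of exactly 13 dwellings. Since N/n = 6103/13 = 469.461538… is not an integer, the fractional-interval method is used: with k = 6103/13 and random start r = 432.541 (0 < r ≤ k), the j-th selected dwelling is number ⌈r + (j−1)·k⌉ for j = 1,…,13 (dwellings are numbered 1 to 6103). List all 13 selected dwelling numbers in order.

433, 903, 1372, 1841, 2311, 2780, 3250, 3719, 4189, 4658, 5128, 5597, 6067

j=1: r + 0k = 432.541 → ⌈·⌉ = 433
j=2: r + 1k = 902.002538… → ⌈·⌉ = 903
j=3: r + 2k = 1371.464076… → ⌈·⌉ = 1372
j=4: r + 3k = 1840.925615… → ⌈·⌉ = 1841
j=5: r + 4k = 2310.387153… → ⌈·⌉ = 2311
j=6: r + 5k = 2779.848692… → ⌈·⌉ = 2780
j=7: r + 6k = 3249.310230… → ⌈·⌉ = 3250
j=8: r + 7k = 3718.771769… → ⌈·⌉ = 3719
j=9: r + 8k = 4188.233307… → ⌈·⌉ = 4189
j=10: r + 9k = 4657.694846… → ⌈·⌉ = 4658
j=11: r + 10k = 5127.156384… → ⌈·⌉ = 5128
j=12: r + 11k = 5596.617923… → ⌈·⌉ = 5597
j=13: r + 12k = 6066.079461… → ⌈·⌉ = 6067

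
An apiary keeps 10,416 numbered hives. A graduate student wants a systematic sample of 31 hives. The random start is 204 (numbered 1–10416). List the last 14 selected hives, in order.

5916, 6252, 6588, 6924, 7260, 7596, 7932, 8268, 8604, 8940, 9276, 9612, 9948, 10284

k = N/n = 10416/31 = 336
18th selection = 204 + 17×336 = 5916
19th: 5916 + 336 = 6252
20th: 6252 + 336 = 6588
21st: 6588 + 336 = 6924
22nd: 6924 + 336 = 7260
23rd: 7260 + 336 = 7596
24th: 7596 + 336 = 7932
25th: 7932 + 336 = 8268
26th: 8268 + 336 = 8604
27th: 8604 + 336 = 8940
28th: 8940 + 336 = 9276
29th: 9276 + 336 = 9612
30th: 9612 + 336 = 9948
31st: 9948 + 336 = 10284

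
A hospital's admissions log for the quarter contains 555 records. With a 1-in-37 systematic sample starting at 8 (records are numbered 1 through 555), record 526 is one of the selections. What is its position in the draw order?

k = 37
position = (526 − 8)/37 + 1 = 518/37 + 1 = 14 + 1 = 15

15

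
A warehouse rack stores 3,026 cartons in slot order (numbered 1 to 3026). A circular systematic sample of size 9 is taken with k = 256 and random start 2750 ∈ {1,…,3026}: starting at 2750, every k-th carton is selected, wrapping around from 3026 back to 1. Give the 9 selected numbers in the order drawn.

2750, 3006, 236, 492, 748, 1004, 1260, 1516, 1772

Selection 1: 2750
Selection 2: 2750 + 256 = 3006
Selection 3: 3006 + 256 = 3262 → 3262 − 3026 = 236
Selection 4: 236 + 256 = 492
Selection 5: 492 + 256 = 748
Selection 6: 748 + 256 = 1004
Selection 7: 1004 + 256 = 1260
Selection 8: 1260 + 256 = 1516
Selection 9: 1516 + 256 = 1772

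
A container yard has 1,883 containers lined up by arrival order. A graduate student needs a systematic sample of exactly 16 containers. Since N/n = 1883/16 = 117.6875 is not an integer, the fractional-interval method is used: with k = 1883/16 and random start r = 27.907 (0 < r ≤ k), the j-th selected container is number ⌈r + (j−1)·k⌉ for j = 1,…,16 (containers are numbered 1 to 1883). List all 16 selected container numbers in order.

28, 146, 264, 381, 499, 617, 735, 852, 970, 1088, 1205, 1323, 1441, 1558, 1676, 1794

j=1: r + 0k = 27.907 → ⌈·⌉ = 28
j=2: r + 1k = 145.5945 → ⌈·⌉ = 146
j=3: r + 2k = 263.282 → ⌈·⌉ = 264
j=4: r + 3k = 380.9695 → ⌈·⌉ = 381
j=5: r + 4k = 498.657 → ⌈·⌉ = 499
j=6: r + 5k = 616.3445 → ⌈·⌉ = 617
j=7: r + 6k = 734.032 → ⌈·⌉ = 735
j=8: r + 7k = 851.7195 → ⌈·⌉ = 852
j=9: r + 8k = 969.407 → ⌈·⌉ = 970
j=10: r + 9k = 1087.0945 → ⌈·⌉ = 1088
j=11: r + 10k = 1204.782 → ⌈·⌉ = 1205
j=12: r + 11k = 1322.4695 → ⌈·⌉ = 1323
j=13: r + 12k = 1440.157 → ⌈·⌉ = 1441
j=14: r + 13k = 1557.8445 → ⌈·⌉ = 1558
j=15: r + 14k = 1675.532 → ⌈·⌉ = 1676
j=16: r + 15k = 1793.2195 → ⌈·⌉ = 1794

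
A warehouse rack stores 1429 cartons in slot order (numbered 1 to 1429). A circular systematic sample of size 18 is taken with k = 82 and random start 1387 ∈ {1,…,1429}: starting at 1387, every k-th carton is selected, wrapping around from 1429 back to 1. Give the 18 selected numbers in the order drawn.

1387, 40, 122, 204, 286, 368, 450, 532, 614, 696, 778, 860, 942, 1024, 1106, 1188, 1270, 1352

Selection 1: 1387
Selection 2: 1387 + 82 = 1469 → 1469 − 1429 = 40
Selection 3: 40 + 82 = 122
Selection 4: 122 + 82 = 204
Selection 5: 204 + 82 = 286
Selection 6: 286 + 82 = 368
Selection 7: 368 + 82 = 450
Selection 8: 450 + 82 = 532
Selection 9: 532 + 82 = 614
Selection 10: 614 + 82 = 696
Selection 11: 696 + 82 = 778
Selection 12: 778 + 82 = 860
Selection 13: 860 + 82 = 942
Selection 14: 942 + 82 = 1024
Selection 15: 1024 + 82 = 1106
Selection 16: 1106 + 82 = 1188
Selection 17: 1188 + 82 = 1270
Selection 18: 1270 + 82 = 1352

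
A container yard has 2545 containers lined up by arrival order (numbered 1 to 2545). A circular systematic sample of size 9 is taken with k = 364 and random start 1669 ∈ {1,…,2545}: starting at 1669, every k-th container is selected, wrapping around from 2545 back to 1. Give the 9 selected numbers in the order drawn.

Selection 1: 1669
Selection 2: 1669 + 364 = 2033
Selection 3: 2033 + 364 = 2397
Selection 4: 2397 + 364 = 2761 → 2761 − 2545 = 216
Selection 5: 216 + 364 = 580
Selection 6: 580 + 364 = 944
Selection 7: 944 + 364 = 1308
Selection 8: 1308 + 364 = 1672
Selection 9: 1672 + 364 = 2036

1669, 2033, 2397, 216, 580, 944, 1308, 1672, 2036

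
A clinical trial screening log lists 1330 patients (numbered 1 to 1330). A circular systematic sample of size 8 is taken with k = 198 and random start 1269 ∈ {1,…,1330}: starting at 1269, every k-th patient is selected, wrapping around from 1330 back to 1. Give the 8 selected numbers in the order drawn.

1269, 137, 335, 533, 731, 929, 1127, 1325

Selection 1: 1269
Selection 2: 1269 + 198 = 1467 → 1467 − 1330 = 137
Selection 3: 137 + 198 = 335
Selection 4: 335 + 198 = 533
Selection 5: 533 + 198 = 731
Selection 6: 731 + 198 = 929
Selection 7: 929 + 198 = 1127
Selection 8: 1127 + 198 = 1325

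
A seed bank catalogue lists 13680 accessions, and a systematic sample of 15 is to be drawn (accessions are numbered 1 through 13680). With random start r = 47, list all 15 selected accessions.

k = N/n = 13680/15 = 912
accession 1: 47
accession 2: 47 + 912 = 959
accession 3: 959 + 912 = 1871
accession 4: 1871 + 912 = 2783
accession 5: 2783 + 912 = 3695
accession 6: 3695 + 912 = 4607
accession 7: 4607 + 912 = 5519
accession 8: 5519 + 912 = 6431
accession 9: 6431 + 912 = 7343
accession 10: 7343 + 912 = 8255
accession 11: 8255 + 912 = 9167
accession 12: 9167 + 912 = 10079
accession 13: 10079 + 912 = 10991
accession 14: 10991 + 912 = 11903
accession 15: 11903 + 912 = 12815

47, 959, 1871, 2783, 3695, 4607, 5519, 6431, 7343, 8255, 9167, 10079, 10991, 11903, 12815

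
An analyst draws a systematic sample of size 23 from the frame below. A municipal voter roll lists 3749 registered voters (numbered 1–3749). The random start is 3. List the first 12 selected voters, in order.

k = N/n = 3749/23 = 163
voter 1: 3
voter 2: 3 + 163 = 166
voter 3: 166 + 163 = 329
voter 4: 329 + 163 = 492
voter 5: 492 + 163 = 655
voter 6: 655 + 163 = 818
voter 7: 818 + 163 = 981
voter 8: 981 + 163 = 1144
voter 9: 1144 + 163 = 1307
voter 10: 1307 + 163 = 1470
voter 11: 1470 + 163 = 1633
voter 12: 1633 + 163 = 1796

3, 166, 329, 492, 655, 818, 981, 1144, 1307, 1470, 1633, 1796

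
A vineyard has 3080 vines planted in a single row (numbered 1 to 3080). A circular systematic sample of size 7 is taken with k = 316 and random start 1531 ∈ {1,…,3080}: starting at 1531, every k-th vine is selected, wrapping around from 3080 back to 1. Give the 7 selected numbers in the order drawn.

1531, 1847, 2163, 2479, 2795, 31, 347

Selection 1: 1531
Selection 2: 1531 + 316 = 1847
Selection 3: 1847 + 316 = 2163
Selection 4: 2163 + 316 = 2479
Selection 5: 2479 + 316 = 2795
Selection 6: 2795 + 316 = 3111 → 3111 − 3080 = 31
Selection 7: 31 + 316 = 347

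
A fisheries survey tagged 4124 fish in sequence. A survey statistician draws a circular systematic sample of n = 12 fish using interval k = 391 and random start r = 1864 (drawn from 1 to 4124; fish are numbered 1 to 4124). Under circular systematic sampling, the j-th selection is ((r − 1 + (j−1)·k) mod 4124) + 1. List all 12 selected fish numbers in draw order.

1864, 2255, 2646, 3037, 3428, 3819, 86, 477, 868, 1259, 1650, 2041

Selection 1: 1864
Selection 2: 1864 + 391 = 2255
Selection 3: 2255 + 391 = 2646
Selection 4: 2646 + 391 = 3037
Selection 5: 3037 + 391 = 3428
Selection 6: 3428 + 391 = 3819
Selection 7: 3819 + 391 = 4210 → 4210 − 4124 = 86
Selection 8: 86 + 391 = 477
Selection 9: 477 + 391 = 868
Selection 10: 868 + 391 = 1259
Selection 11: 1259 + 391 = 1650
Selection 12: 1650 + 391 = 2041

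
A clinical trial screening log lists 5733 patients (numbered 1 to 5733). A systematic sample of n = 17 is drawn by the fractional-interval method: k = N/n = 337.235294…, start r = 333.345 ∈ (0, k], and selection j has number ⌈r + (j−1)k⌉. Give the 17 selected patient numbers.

334, 671, 1008, 1346, 1683, 2020, 2357, 2694, 3032, 3369, 3706, 4043, 4381, 4718, 5055, 5392, 5730

j=1: r + 0k = 333.345 → ⌈·⌉ = 334
j=2: r + 1k = 670.580294… → ⌈·⌉ = 671
j=3: r + 2k = 1007.815588… → ⌈·⌉ = 1008
j=4: r + 3k = 1345.050882… → ⌈·⌉ = 1346
j=5: r + 4k = 1682.286176… → ⌈·⌉ = 1683
j=6: r + 5k = 2019.521470… → ⌈·⌉ = 2020
j=7: r + 6k = 2356.756764… → ⌈·⌉ = 2357
j=8: r + 7k = 2693.992058… → ⌈·⌉ = 2694
j=9: r + 8k = 3031.227352… → ⌈·⌉ = 3032
j=10: r + 9k = 3368.462647… → ⌈·⌉ = 3369
j=11: r + 10k = 3705.697941… → ⌈·⌉ = 3706
j=12: r + 11k = 4042.933235… → ⌈·⌉ = 4043
j=13: r + 12k = 4380.168529… → ⌈·⌉ = 4381
j=14: r + 13k = 4717.403823… → ⌈·⌉ = 4718
j=15: r + 14k = 5054.639117… → ⌈·⌉ = 5055
j=16: r + 15k = 5391.874411… → ⌈·⌉ = 5392
j=17: r + 16k = 5729.109705… → ⌈·⌉ = 5730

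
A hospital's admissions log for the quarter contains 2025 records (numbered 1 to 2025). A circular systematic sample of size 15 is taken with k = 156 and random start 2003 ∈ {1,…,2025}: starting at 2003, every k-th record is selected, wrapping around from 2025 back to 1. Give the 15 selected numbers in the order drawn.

2003, 134, 290, 446, 602, 758, 914, 1070, 1226, 1382, 1538, 1694, 1850, 2006, 137

Selection 1: 2003
Selection 2: 2003 + 156 = 2159 → 2159 − 2025 = 134
Selection 3: 134 + 156 = 290
Selection 4: 290 + 156 = 446
Selection 5: 446 + 156 = 602
Selection 6: 602 + 156 = 758
Selection 7: 758 + 156 = 914
Selection 8: 914 + 156 = 1070
Selection 9: 1070 + 156 = 1226
Selection 10: 1226 + 156 = 1382
Selection 11: 1382 + 156 = 1538
Selection 12: 1538 + 156 = 1694
Selection 13: 1694 + 156 = 1850
Selection 14: 1850 + 156 = 2006
Selection 15: 2006 + 156 = 2162 → 2162 − 2025 = 137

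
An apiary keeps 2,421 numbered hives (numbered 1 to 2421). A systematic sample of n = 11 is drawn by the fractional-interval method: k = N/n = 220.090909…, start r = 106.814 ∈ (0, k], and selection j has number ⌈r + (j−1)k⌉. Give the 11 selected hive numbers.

107, 327, 547, 768, 988, 1208, 1428, 1648, 1868, 2088, 2308

j=1: r + 0k = 106.814 → ⌈·⌉ = 107
j=2: r + 1k = 326.904909… → ⌈·⌉ = 327
j=3: r + 2k = 546.995818… → ⌈·⌉ = 547
j=4: r + 3k = 767.086727… → ⌈·⌉ = 768
j=5: r + 4k = 987.177636… → ⌈·⌉ = 988
j=6: r + 5k = 1207.268545… → ⌈·⌉ = 1208
j=7: r + 6k = 1427.359454… → ⌈·⌉ = 1428
j=8: r + 7k = 1647.450363… → ⌈·⌉ = 1648
j=9: r + 8k = 1867.541272… → ⌈·⌉ = 1868
j=10: r + 9k = 2087.632181… → ⌈·⌉ = 2088
j=11: r + 10k = 2307.723090… → ⌈·⌉ = 2308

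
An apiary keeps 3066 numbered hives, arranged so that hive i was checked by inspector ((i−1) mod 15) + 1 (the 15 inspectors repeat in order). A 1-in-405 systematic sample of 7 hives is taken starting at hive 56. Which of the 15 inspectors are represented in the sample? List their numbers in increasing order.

11

Consecutive selections differ by k = 405, so their inspector numbers differ by 405 mod 15 = 0.
gcd(405, 15) = 15, so the sample visits 15/15 = 1 distinct residues mod 15.
Start 56 is inspector 11; the inspectors hit are 11.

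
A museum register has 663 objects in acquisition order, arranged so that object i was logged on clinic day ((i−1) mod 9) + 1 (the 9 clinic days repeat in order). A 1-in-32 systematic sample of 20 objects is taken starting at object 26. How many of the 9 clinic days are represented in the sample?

Consecutive selections differ by k = 32, so their clinic day numbers differ by 32 mod 9 = 5.
gcd(32, 9) = 1, so the sample visits 9/1 = 9 distinct residues mod 9.
Start 26 is clinic day 8; the clinic days hit are 1, 2, 3, 4, 5, 6, 7, 8, 9.

9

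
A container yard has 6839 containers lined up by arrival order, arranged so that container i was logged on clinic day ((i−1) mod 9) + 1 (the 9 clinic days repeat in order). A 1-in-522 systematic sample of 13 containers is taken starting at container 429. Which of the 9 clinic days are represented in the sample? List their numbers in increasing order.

6

Consecutive selections differ by k = 522, so their clinic day numbers differ by 522 mod 9 = 0.
gcd(522, 9) = 9, so the sample visits 9/9 = 1 distinct residues mod 9.
Start 429 is clinic day 6; the clinic days hit are 6.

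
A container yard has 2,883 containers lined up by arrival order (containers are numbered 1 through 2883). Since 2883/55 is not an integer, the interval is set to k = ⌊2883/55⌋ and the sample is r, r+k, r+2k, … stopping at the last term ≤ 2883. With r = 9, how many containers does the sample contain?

k = ⌊2883/55⌋ = 52
Achieved size = ⌊(2883 − 9)/52⌋ + 1 = ⌊2874/52⌋ + 1 = 55 + 1 = 56
(last selection: 9 + 55×52 = 2869 ≤ 2883; next would be 2921 > 2883)

56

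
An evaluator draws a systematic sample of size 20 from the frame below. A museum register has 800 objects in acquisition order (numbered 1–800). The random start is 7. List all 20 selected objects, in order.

7, 47, 87, 127, 167, 207, 247, 287, 327, 367, 407, 447, 487, 527, 567, 607, 647, 687, 727, 767

k = N/n = 800/20 = 40
object 1: 7
object 2: 7 + 40 = 47
object 3: 47 + 40 = 87
object 4: 87 + 40 = 127
object 5: 127 + 40 = 167
object 6: 167 + 40 = 207
object 7: 207 + 40 = 247
object 8: 247 + 40 = 287
object 9: 287 + 40 = 327
object 10: 327 + 40 = 367
object 11: 367 + 40 = 407
object 12: 407 + 40 = 447
object 13: 447 + 40 = 487
object 14: 487 + 40 = 527
object 15: 527 + 40 = 567
object 16: 567 + 40 = 607
object 17: 607 + 40 = 647
object 18: 647 + 40 = 687
object 19: 687 + 40 = 727
object 20: 727 + 40 = 767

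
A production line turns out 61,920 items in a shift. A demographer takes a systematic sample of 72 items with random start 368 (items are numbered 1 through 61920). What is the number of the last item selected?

61428

k = 61920/72 = 860
72nd selection = r + (72−1)·k = 368 + 71×860 = 368 + 61060 = 61428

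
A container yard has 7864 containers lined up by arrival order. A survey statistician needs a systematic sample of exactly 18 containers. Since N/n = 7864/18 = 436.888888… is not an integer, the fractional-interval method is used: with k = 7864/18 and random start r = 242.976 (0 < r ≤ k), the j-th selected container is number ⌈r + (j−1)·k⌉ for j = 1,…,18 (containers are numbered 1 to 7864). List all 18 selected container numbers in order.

j=1: r + 0k = 242.976 → ⌈·⌉ = 243
j=2: r + 1k = 679.864888… → ⌈·⌉ = 680
j=3: r + 2k = 1116.753777… → ⌈·⌉ = 1117
j=4: r + 3k = 1553.642666… → ⌈·⌉ = 1554
j=5: r + 4k = 1990.531555… → ⌈·⌉ = 1991
j=6: r + 5k = 2427.420444… → ⌈·⌉ = 2428
j=7: r + 6k = 2864.309333… → ⌈·⌉ = 2865
j=8: r + 7k = 3301.198222… → ⌈·⌉ = 3302
j=9: r + 8k = 3738.087111… → ⌈·⌉ = 3739
j=10: r + 9k = 4174.976 → ⌈·⌉ = 4175
j=11: r + 10k = 4611.864888… → ⌈·⌉ = 4612
j=12: r + 11k = 5048.753777… → ⌈·⌉ = 5049
j=13: r + 12k = 5485.642666… → ⌈·⌉ = 5486
j=14: r + 13k = 5922.531555… → ⌈·⌉ = 5923
j=15: r + 14k = 6359.420444… → ⌈·⌉ = 6360
j=16: r + 15k = 6796.309333… → ⌈·⌉ = 6797
j=17: r + 16k = 7233.198222… → ⌈·⌉ = 7234
j=18: r + 17k = 7670.087111… → ⌈·⌉ = 7671

243, 680, 1117, 1554, 1991, 2428, 2865, 3302, 3739, 4175, 4612, 5049, 5486, 5923, 6360, 6797, 7234, 7671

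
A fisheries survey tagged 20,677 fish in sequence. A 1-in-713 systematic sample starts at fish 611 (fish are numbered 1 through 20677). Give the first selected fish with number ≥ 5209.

k = 713
Steps past start: ⌈(5209 − 611)/713⌉ = ⌈4598/713⌉ = 7
Selected fish: 611 + 7×713 = 5602

5602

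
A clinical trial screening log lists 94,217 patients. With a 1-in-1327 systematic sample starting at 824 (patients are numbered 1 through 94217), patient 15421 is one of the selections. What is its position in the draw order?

k = 1327
position = (15421 − 824)/1327 + 1 = 14597/1327 + 1 = 11 + 1 = 12

12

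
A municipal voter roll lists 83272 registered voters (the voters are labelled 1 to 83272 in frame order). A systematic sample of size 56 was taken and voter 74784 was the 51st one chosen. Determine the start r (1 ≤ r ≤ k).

k = 83272/56 = 1487
r = 74784 − (51−1)×1487 = 74784 − 74350 = 434

434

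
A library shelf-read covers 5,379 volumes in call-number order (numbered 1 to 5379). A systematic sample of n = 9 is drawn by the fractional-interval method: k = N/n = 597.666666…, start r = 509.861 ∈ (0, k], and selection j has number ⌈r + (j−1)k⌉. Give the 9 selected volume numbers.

j=1: r + 0k = 509.861 → ⌈·⌉ = 510
j=2: r + 1k = 1107.527666… → ⌈·⌉ = 1108
j=3: r + 2k = 1705.194333… → ⌈·⌉ = 1706
j=4: r + 3k = 2302.861 → ⌈·⌉ = 2303
j=5: r + 4k = 2900.527666… → ⌈·⌉ = 2901
j=6: r + 5k = 3498.194333… → ⌈·⌉ = 3499
j=7: r + 6k = 4095.861 → ⌈·⌉ = 4096
j=8: r + 7k = 4693.527666… → ⌈·⌉ = 4694
j=9: r + 8k = 5291.194333… → ⌈·⌉ = 5292

510, 1108, 1706, 2303, 2901, 3499, 4096, 4694, 5292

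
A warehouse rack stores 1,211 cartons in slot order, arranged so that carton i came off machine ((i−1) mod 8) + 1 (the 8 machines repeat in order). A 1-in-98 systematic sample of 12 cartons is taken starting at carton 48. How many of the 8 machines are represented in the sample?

4

Consecutive selections differ by k = 98, so their machine numbers differ by 98 mod 8 = 2.
gcd(98, 8) = 2, so the sample visits 8/2 = 4 distinct residues mod 8.
Start 48 is machine 8; the machines hit are 2, 4, 6, 8.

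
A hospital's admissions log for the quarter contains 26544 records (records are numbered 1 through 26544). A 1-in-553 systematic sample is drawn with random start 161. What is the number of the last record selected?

26152

k = 553
48th selection = r + (48−1)·k = 161 + 47×553 = 161 + 25991 = 26152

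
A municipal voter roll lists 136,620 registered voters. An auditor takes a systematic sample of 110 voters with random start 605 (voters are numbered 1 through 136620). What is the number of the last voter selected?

135983

k = 136620/110 = 1242
110th selection = r + (110−1)·k = 605 + 109×1242 = 605 + 135378 = 135983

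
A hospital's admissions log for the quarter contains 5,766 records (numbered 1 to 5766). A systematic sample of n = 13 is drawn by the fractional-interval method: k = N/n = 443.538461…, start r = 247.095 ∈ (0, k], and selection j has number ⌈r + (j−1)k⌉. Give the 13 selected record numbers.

248, 691, 1135, 1578, 2022, 2465, 2909, 3352, 3796, 4239, 4683, 5127, 5570

j=1: r + 0k = 247.095 → ⌈·⌉ = 248
j=2: r + 1k = 690.633461… → ⌈·⌉ = 691
j=3: r + 2k = 1134.171923… → ⌈·⌉ = 1135
j=4: r + 3k = 1577.710384… → ⌈·⌉ = 1578
j=5: r + 4k = 2021.248846… → ⌈·⌉ = 2022
j=6: r + 5k = 2464.787307… → ⌈·⌉ = 2465
j=7: r + 6k = 2908.325769… → ⌈·⌉ = 2909
j=8: r + 7k = 3351.864230… → ⌈·⌉ = 3352
j=9: r + 8k = 3795.402692… → ⌈·⌉ = 3796
j=10: r + 9k = 4238.941153… → ⌈·⌉ = 4239
j=11: r + 10k = 4682.479615… → ⌈·⌉ = 4683
j=12: r + 11k = 5126.018076… → ⌈·⌉ = 5127
j=13: r + 12k = 5569.556538… → ⌈·⌉ = 5570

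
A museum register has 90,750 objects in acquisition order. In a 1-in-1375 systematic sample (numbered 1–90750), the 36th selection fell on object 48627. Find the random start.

502

k = 1375
r = 48627 − (36−1)×1375 = 48627 − 48125 = 502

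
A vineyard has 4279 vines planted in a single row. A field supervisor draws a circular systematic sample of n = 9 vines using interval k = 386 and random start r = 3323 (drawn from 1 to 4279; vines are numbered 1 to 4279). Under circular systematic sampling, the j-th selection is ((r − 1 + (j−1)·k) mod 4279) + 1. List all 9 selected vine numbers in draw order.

Selection 1: 3323
Selection 2: 3323 + 386 = 3709
Selection 3: 3709 + 386 = 4095
Selection 4: 4095 + 386 = 4481 → 4481 − 4279 = 202
Selection 5: 202 + 386 = 588
Selection 6: 588 + 386 = 974
Selection 7: 974 + 386 = 1360
Selection 8: 1360 + 386 = 1746
Selection 9: 1746 + 386 = 2132

3323, 3709, 4095, 202, 588, 974, 1360, 1746, 2132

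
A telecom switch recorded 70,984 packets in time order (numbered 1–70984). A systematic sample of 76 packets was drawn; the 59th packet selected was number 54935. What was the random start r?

k = 70984/76 = 934
r = 54935 − (59−1)×934 = 54935 − 54172 = 763

763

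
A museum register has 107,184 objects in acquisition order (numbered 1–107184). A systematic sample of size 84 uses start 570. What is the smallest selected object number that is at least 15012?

k = 107184/84 = 1276
Steps past start: ⌈(15012 − 570)/1276⌉ = ⌈14442/1276⌉ = 12
Selected object: 570 + 12×1276 = 15882

15882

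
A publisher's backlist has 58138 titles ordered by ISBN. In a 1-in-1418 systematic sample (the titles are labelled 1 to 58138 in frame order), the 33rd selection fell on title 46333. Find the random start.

k = 1418
r = 46333 − (33−1)×1418 = 46333 − 45376 = 957

957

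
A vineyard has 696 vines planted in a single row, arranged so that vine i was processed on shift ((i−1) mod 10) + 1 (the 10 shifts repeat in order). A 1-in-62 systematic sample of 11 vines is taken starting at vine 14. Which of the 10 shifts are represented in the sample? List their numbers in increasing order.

Consecutive selections differ by k = 62, so their shift numbers differ by 62 mod 10 = 2.
gcd(62, 10) = 2, so the sample visits 10/2 = 5 distinct residues mod 10.
Start 14 is shift 4; the shifts hit are 2, 4, 6, 8, 10.

2, 4, 6, 8, 10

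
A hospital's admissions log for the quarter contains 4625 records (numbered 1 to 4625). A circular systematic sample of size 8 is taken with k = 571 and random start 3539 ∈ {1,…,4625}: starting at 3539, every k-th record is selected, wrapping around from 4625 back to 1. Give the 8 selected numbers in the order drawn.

Selection 1: 3539
Selection 2: 3539 + 571 = 4110
Selection 3: 4110 + 571 = 4681 → 4681 − 4625 = 56
Selection 4: 56 + 571 = 627
Selection 5: 627 + 571 = 1198
Selection 6: 1198 + 571 = 1769
Selection 7: 1769 + 571 = 2340
Selection 8: 2340 + 571 = 2911

3539, 4110, 56, 627, 1198, 1769, 2340, 2911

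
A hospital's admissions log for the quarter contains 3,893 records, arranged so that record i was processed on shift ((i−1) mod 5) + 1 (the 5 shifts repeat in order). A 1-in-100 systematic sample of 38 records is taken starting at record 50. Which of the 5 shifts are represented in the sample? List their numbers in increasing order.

5

Consecutive selections differ by k = 100, so their shift numbers differ by 100 mod 5 = 0.
gcd(100, 5) = 5, so the sample visits 5/5 = 1 distinct residues mod 5.
Start 50 is shift 5; the shifts hit are 5.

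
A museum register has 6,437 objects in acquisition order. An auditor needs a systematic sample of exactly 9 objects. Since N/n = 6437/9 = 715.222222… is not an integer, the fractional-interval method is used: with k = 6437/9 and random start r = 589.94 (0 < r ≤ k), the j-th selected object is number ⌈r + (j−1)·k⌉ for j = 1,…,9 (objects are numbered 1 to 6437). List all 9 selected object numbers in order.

j=1: r + 0k = 589.94 → ⌈·⌉ = 590
j=2: r + 1k = 1305.162222… → ⌈·⌉ = 1306
j=3: r + 2k = 2020.384444… → ⌈·⌉ = 2021
j=4: r + 3k = 2735.606666… → ⌈·⌉ = 2736
j=5: r + 4k = 3450.828888… → ⌈·⌉ = 3451
j=6: r + 5k = 4166.051111… → ⌈·⌉ = 4167
j=7: r + 6k = 4881.273333… → ⌈·⌉ = 4882
j=8: r + 7k = 5596.495555… → ⌈·⌉ = 5597
j=9: r + 8k = 6311.717777… → ⌈·⌉ = 6312

590, 1306, 2021, 2736, 3451, 4167, 4882, 5597, 6312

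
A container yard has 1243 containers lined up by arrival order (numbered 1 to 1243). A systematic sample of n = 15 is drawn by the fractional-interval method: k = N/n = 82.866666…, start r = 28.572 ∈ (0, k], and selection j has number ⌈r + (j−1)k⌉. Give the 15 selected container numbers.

j=1: r + 0k = 28.572 → ⌈·⌉ = 29
j=2: r + 1k = 111.438666… → ⌈·⌉ = 112
j=3: r + 2k = 194.305333… → ⌈·⌉ = 195
j=4: r + 3k = 277.172 → ⌈·⌉ = 278
j=5: r + 4k = 360.038666… → ⌈·⌉ = 361
j=6: r + 5k = 442.905333… → ⌈·⌉ = 443
j=7: r + 6k = 525.772 → ⌈·⌉ = 526
j=8: r + 7k = 608.638666… → ⌈·⌉ = 609
j=9: r + 8k = 691.505333… → ⌈·⌉ = 692
j=10: r + 9k = 774.372 → ⌈·⌉ = 775
j=11: r + 10k = 857.238666… → ⌈·⌉ = 858
j=12: r + 11k = 940.105333… → ⌈·⌉ = 941
j=13: r + 12k = 1022.972 → ⌈·⌉ = 1023
j=14: r + 13k = 1105.838666… → ⌈·⌉ = 1106
j=15: r + 14k = 1188.705333… → ⌈·⌉ = 1189

29, 112, 195, 278, 361, 443, 526, 609, 692, 775, 858, 941, 1023, 1106, 1189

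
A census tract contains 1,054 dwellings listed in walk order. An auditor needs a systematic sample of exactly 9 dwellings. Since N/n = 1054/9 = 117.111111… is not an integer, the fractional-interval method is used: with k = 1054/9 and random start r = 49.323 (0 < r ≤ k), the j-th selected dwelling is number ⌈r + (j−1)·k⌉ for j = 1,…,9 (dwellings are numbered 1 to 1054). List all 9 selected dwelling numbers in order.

50, 167, 284, 401, 518, 635, 752, 870, 987

j=1: r + 0k = 49.323 → ⌈·⌉ = 50
j=2: r + 1k = 166.434111… → ⌈·⌉ = 167
j=3: r + 2k = 283.545222… → ⌈·⌉ = 284
j=4: r + 3k = 400.656333… → ⌈·⌉ = 401
j=5: r + 4k = 517.767444… → ⌈·⌉ = 518
j=6: r + 5k = 634.878555… → ⌈·⌉ = 635
j=7: r + 6k = 751.989666… → ⌈·⌉ = 752
j=8: r + 7k = 869.100777… → ⌈·⌉ = 870
j=9: r + 8k = 986.211888… → ⌈·⌉ = 987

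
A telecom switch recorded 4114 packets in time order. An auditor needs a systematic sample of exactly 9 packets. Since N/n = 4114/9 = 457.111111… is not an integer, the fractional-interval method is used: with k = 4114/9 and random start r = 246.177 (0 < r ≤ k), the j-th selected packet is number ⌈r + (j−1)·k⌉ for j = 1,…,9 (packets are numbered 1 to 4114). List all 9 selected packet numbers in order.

j=1: r + 0k = 246.177 → ⌈·⌉ = 247
j=2: r + 1k = 703.288111… → ⌈·⌉ = 704
j=3: r + 2k = 1160.399222… → ⌈·⌉ = 1161
j=4: r + 3k = 1617.510333… → ⌈·⌉ = 1618
j=5: r + 4k = 2074.621444… → ⌈·⌉ = 2075
j=6: r + 5k = 2531.732555… → ⌈·⌉ = 2532
j=7: r + 6k = 2988.843666… → ⌈·⌉ = 2989
j=8: r + 7k = 3445.954777… → ⌈·⌉ = 3446
j=9: r + 8k = 3903.065888… → ⌈·⌉ = 3904

247, 704, 1161, 1618, 2075, 2532, 2989, 3446, 3904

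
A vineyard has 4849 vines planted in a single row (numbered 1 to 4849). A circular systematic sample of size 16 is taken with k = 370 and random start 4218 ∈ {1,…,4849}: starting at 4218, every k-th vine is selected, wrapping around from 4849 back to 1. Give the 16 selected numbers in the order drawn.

4218, 4588, 109, 479, 849, 1219, 1589, 1959, 2329, 2699, 3069, 3439, 3809, 4179, 4549, 70

Selection 1: 4218
Selection 2: 4218 + 370 = 4588
Selection 3: 4588 + 370 = 4958 → 4958 − 4849 = 109
Selection 4: 109 + 370 = 479
Selection 5: 479 + 370 = 849
Selection 6: 849 + 370 = 1219
Selection 7: 1219 + 370 = 1589
Selection 8: 1589 + 370 = 1959
Selection 9: 1959 + 370 = 2329
Selection 10: 2329 + 370 = 2699
Selection 11: 2699 + 370 = 3069
Selection 12: 3069 + 370 = 3439
Selection 13: 3439 + 370 = 3809
Selection 14: 3809 + 370 = 4179
Selection 15: 4179 + 370 = 4549
Selection 16: 4549 + 370 = 4919 → 4919 − 4849 = 70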